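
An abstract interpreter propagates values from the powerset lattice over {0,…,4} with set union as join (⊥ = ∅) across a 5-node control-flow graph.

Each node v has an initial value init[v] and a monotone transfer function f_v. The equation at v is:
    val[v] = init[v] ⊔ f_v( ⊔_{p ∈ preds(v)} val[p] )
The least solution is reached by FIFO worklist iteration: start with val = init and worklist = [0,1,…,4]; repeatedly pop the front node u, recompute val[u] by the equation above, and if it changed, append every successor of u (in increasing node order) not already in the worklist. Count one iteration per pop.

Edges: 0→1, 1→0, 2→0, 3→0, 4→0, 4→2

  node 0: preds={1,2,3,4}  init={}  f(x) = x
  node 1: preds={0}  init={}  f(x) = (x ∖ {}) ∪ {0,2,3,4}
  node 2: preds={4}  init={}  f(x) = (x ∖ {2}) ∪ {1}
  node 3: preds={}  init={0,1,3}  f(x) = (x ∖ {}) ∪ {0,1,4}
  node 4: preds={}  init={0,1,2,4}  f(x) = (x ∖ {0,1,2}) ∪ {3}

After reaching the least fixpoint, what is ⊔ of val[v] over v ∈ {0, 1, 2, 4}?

Iteration log — 8 steps:
  step 1. node 0  ⊔preds={0,1,2,3,4}  new={0,1,2,3,4}  old={}  +wl: 
  step 2. node 1  ⊔preds={0,1,2,3,4}  new={0,1,2,3,4}  old={}  +wl: 0
  step 3. node 2  ⊔preds={0,1,2,4}  new={0,1,4}  old={}  +wl: 
  step 4. node 3  ⊔preds={}  new={0,1,3,4}  old={0,1,3}  +wl: 
  step 5. node 4  ⊔preds={}  new={0,1,2,3,4}  old={0,1,2,4}  +wl: 2
  step 6. node 0  ⊔preds={0,1,2,3,4}  new={0,1,2,3,4}  stable
  step 7. node 2  ⊔preds={0,1,2,3,4}  new={0,1,3,4}  old={0,1,4}  +wl: 0
  step 8. node 0  ⊔preds={0,1,2,3,4}  new={0,1,2,3,4}  stable

Least fixpoint reached:
  node 0: {0,1,2,3,4}
  node 1: {0,1,2,3,4}
  node 2: {0,1,3,4}
  node 3: {0,1,3,4}
  node 4: {0,1,2,3,4}

{0,1,2,3,4}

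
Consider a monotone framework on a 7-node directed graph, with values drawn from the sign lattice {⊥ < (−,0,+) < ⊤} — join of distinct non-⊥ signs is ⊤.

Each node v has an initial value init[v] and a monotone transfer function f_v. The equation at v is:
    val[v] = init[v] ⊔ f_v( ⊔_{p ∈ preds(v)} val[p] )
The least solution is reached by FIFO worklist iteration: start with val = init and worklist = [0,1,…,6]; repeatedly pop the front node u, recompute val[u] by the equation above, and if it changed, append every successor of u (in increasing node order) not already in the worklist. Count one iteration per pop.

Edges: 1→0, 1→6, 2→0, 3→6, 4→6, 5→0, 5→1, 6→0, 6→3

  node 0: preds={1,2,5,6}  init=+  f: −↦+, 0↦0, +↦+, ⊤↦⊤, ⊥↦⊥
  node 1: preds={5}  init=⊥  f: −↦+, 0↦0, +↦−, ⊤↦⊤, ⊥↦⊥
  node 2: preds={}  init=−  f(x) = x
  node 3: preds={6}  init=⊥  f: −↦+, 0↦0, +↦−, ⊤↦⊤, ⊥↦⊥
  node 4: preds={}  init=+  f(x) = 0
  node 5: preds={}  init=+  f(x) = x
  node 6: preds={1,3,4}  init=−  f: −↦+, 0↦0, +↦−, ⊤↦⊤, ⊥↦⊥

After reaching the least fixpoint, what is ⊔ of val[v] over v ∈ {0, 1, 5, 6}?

⊤

Iteration log — 10 steps:
  step 1. node 0  ⊔preds=⊤  new=⊤  old=+  +wl: 
  step 2. node 1  ⊔preds=+  new=−  old=⊥  +wl: 0
  step 3. node 2  ⊔preds=⊥  new=−  stable
  step 4. node 3  ⊔preds=−  new=+  old=⊥  +wl: 
  step 5. node 4  ⊔preds=⊥  new=⊤  old=+  +wl: 
  step 6. node 5  ⊔preds=⊥  new=+  stable
  step 7. node 6  ⊔preds=⊤  new=⊤  old=−  +wl: 3
  step 8. node 0  ⊔preds=⊤  new=⊤  stable
  step 9. node 3  ⊔preds=⊤  new=⊤  old=+  +wl: 6
  step 10. node 6  ⊔preds=⊤  new=⊤  stable

Least fixpoint reached:
  node 0: ⊤
  node 1: −
  node 2: −
  node 3: ⊤
  node 4: ⊤
  node 5: +
  node 6: ⊤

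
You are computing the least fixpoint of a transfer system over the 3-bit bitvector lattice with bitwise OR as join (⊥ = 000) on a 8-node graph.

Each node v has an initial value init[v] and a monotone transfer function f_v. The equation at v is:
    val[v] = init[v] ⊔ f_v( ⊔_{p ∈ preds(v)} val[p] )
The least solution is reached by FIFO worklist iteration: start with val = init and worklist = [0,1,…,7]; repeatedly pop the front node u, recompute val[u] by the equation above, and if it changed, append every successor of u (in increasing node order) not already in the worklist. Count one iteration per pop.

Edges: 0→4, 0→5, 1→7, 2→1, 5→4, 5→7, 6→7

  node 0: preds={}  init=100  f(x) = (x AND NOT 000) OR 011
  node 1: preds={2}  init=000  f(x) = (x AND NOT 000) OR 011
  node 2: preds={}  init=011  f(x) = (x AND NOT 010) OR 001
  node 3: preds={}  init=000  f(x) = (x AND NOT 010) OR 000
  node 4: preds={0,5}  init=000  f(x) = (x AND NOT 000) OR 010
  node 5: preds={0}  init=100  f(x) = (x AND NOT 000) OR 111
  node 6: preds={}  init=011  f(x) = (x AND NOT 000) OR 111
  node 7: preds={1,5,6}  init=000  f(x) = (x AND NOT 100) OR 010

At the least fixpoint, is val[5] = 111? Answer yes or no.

Worklist (9 pops):
  #1 pop 0: in=000 → 111 (was 100); enqueue []
  #2 pop 1: in=011 → 011 (was 000); enqueue []
  #3 pop 2: in=000 → 011 (no change)
  #4 pop 3: in=000 → 000 (no change)
  #5 pop 4: in=111 → 111 (was 000); enqueue []
  #6 pop 5: in=111 → 111 (was 100); enqueue [4]
  #7 pop 6: in=000 → 111 (was 011); enqueue []
  #8 pop 7: in=111 → 011 (was 000); enqueue []
  #9 pop 4: in=111 → 111 (no change)

Fixpoint:
  val[0] = 111
  val[1] = 011
  val[2] = 011
  val[3] = 000
  val[4] = 111
  val[5] = 111
  val[6] = 111
  val[7] = 011

yes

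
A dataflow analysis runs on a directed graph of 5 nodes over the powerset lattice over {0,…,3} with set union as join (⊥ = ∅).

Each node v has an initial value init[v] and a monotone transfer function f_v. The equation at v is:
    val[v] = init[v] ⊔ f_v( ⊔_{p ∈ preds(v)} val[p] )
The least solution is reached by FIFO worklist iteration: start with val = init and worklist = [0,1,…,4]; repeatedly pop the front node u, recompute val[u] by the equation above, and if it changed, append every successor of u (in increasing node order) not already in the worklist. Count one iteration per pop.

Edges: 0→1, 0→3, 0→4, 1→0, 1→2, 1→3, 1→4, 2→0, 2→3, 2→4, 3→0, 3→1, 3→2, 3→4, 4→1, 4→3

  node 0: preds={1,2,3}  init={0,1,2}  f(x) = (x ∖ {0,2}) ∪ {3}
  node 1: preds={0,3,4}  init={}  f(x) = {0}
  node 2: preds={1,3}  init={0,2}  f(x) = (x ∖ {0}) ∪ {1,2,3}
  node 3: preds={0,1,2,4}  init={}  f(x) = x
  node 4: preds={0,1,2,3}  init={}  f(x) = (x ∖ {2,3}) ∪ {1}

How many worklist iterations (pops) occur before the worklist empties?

9

Trace (9 dequeues):
  [1] u=0 | in {0,2} | out {0,1,2,3} | prev {0,1,2} | push {}
  [2] u=1 | in {0,1,2,3} | out {0} | prev {} | push {0}
  [3] u=2 | in {0} | out {0,1,2,3} | prev {0,2} | push {}
  [4] u=3 | in {0,1,2,3} | out {0,1,2,3} | prev {} | push {1,2}
  [5] u=4 | in {0,1,2,3} | out {0,1} | prev {} | push {3}
  [6] u=0 | in {0,1,2,3} | out {0,1,2,3} | ==
  [7] u=1 | in {0,1,2,3} | out {0} | ==
  [8] u=2 | in {0,1,2,3} | out {0,1,2,3} | ==
  [9] u=3 | in {0,1,2,3} | out {0,1,2,3} | ==

Converged values:
  [0] {0,1,2,3}
  [1] {0}
  [2] {0,1,2,3}
  [3] {0,1,2,3}
  [4] {0,1}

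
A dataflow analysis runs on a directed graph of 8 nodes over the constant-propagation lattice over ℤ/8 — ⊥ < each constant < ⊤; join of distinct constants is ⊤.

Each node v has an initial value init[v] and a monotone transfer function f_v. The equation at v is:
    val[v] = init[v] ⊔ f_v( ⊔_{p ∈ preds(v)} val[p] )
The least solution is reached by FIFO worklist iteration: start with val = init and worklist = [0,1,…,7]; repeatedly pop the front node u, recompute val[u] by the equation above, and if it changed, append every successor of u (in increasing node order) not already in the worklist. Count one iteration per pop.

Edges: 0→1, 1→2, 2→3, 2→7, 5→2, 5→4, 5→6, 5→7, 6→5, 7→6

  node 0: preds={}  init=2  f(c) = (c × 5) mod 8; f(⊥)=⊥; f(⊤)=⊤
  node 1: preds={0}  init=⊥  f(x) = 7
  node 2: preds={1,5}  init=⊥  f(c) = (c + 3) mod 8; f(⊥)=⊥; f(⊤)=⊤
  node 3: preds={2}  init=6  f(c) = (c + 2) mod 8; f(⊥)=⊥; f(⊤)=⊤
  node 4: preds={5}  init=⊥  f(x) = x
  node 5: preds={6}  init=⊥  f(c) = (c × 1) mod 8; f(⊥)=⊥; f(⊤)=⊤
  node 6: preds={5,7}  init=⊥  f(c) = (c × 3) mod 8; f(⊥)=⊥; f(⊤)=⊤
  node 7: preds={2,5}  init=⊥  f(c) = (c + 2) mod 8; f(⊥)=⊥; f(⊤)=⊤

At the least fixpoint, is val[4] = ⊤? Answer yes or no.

Iteration log — 21 steps:
  step 1. node 0  ⊔preds=⊥  new=2  stable
  step 2. node 1  ⊔preds=2  new=7  old=⊥  +wl: 
  step 3. node 2  ⊔preds=7  new=2  old=⊥  +wl: 
  step 4. node 3  ⊔preds=2  new=⊤  old=6  +wl: 
  step 5. node 4  ⊔preds=⊥  new=⊥  stable
  step 6. node 5  ⊔preds=⊥  new=⊥  stable
  step 7. node 6  ⊔preds=⊥  new=⊥  stable
  step 8. node 7  ⊔preds=2  new=4  old=⊥  +wl: 6
  step 9. node 6  ⊔preds=4  new=4  old=⊥  +wl: 5
  step 10. node 5  ⊔preds=4  new=4  old=⊥  +wl: 2,4,6,7
  step 11. node 2  ⊔preds=⊤  new=⊤  old=2  +wl: 3
  step 12. node 4  ⊔preds=4  new=4  old=⊥  +wl: 
  step 13. node 6  ⊔preds=4  new=4  stable
  step 14. node 7  ⊔preds=⊤  new=⊤  old=4  +wl: 6
  step 15. node 3  ⊔preds=⊤  new=⊤  stable
  step 16. node 6  ⊔preds=⊤  new=⊤  old=4  +wl: 5
  step 17. node 5  ⊔preds=⊤  new=⊤  old=4  +wl: 2,4,6,7
  step 18. node 2  ⊔preds=⊤  new=⊤  stable
  step 19. node 4  ⊔preds=⊤  new=⊤  old=4  +wl: 
  step 20. node 6  ⊔preds=⊤  new=⊤  stable
  step 21. node 7  ⊔preds=⊤  new=⊤  stable

Least fixpoint reached:
  node 0: 2
  node 1: 7
  node 2: ⊤
  node 3: ⊤
  node 4: ⊤
  node 5: ⊤
  node 6: ⊤
  node 7: ⊤

yes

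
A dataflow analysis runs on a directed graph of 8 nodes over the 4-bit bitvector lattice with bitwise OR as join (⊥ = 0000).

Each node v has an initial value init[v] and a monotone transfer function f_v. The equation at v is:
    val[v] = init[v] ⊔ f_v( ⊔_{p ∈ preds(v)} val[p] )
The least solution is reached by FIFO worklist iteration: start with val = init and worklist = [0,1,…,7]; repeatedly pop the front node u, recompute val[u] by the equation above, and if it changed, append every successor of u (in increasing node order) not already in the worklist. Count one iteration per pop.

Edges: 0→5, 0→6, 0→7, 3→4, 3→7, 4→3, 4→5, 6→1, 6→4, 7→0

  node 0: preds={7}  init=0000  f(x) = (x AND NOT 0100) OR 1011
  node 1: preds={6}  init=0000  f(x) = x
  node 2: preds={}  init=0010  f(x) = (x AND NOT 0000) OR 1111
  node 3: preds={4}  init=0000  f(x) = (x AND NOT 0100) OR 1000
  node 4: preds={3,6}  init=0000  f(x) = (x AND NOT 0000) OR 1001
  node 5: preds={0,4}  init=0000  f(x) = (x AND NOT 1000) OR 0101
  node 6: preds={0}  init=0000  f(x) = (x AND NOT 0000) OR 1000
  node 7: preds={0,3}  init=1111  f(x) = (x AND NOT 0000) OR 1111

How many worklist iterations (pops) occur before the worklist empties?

Iteration log — 16 steps:
  step 1. node 0  ⊔preds=1111  new=1011  old=0000  +wl: 
  step 2. node 1  ⊔preds=0000  new=0000  stable
  step 3. node 2  ⊔preds=0000  new=1111  old=0010  +wl: 
  step 4. node 3  ⊔preds=0000  new=1000  old=0000  +wl: 
  step 5. node 4  ⊔preds=1000  new=1001  old=0000  +wl: 3
  step 6. node 5  ⊔preds=1011  new=0111  old=0000  +wl: 
  step 7. node 6  ⊔preds=1011  new=1011  old=0000  +wl: 1,4
  step 8. node 7  ⊔preds=1011  new=1111  stable
  step 9. node 3  ⊔preds=1001  new=1001  old=1000  +wl: 7
  step 10. node 1  ⊔preds=1011  new=1011  old=0000  +wl: 
  step 11. node 4  ⊔preds=1011  new=1011  old=1001  +wl: 3,5
  step 12. node 7  ⊔preds=1011  new=1111  stable
  step 13. node 3  ⊔preds=1011  new=1011  old=1001  +wl: 4,7
  step 14. node 5  ⊔preds=1011  new=0111  stable
  step 15. node 4  ⊔preds=1011  new=1011  stable
  step 16. node 7  ⊔preds=1011  new=1111  stable

Least fixpoint reached:
  node 0: 1011
  node 1: 1011
  node 2: 1111
  node 3: 1011
  node 4: 1011
  node 5: 0111
  node 6: 1011
  node 7: 1111

16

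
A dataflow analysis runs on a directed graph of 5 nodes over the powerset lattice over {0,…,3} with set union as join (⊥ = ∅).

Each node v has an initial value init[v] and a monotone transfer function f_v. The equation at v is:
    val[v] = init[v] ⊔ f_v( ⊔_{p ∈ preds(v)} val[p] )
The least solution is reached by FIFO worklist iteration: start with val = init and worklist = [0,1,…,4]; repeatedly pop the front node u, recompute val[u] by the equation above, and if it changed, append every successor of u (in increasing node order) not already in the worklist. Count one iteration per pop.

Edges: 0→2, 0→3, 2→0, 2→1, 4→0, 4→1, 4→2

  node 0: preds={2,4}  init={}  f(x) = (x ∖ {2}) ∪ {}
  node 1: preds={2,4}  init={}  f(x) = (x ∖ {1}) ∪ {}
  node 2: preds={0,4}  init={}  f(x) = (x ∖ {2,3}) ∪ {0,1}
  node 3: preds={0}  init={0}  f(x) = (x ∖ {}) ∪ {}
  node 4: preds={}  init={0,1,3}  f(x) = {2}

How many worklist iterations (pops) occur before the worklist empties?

8

Iteration log — 8 steps:
  step 1. node 0  ⊔preds={0,1,3}  new={0,1,3}  old={}  +wl: 
  step 2. node 1  ⊔preds={0,1,3}  new={0,3}  old={}  +wl: 
  step 3. node 2  ⊔preds={0,1,3}  new={0,1}  old={}  +wl: 0,1
  step 4. node 3  ⊔preds={0,1,3}  new={0,1,3}  old={0}  +wl: 
  step 5. node 4  ⊔preds={}  new={0,1,2,3}  old={0,1,3}  +wl: 2
  step 6. node 0  ⊔preds={0,1,2,3}  new={0,1,3}  stable
  step 7. node 1  ⊔preds={0,1,2,3}  new={0,2,3}  old={0,3}  +wl: 
  step 8. node 2  ⊔preds={0,1,2,3}  new={0,1}  stable

Least fixpoint reached:
  node 0: {0,1,3}
  node 1: {0,2,3}
  node 2: {0,1}
  node 3: {0,1,3}
  node 4: {0,1,2,3}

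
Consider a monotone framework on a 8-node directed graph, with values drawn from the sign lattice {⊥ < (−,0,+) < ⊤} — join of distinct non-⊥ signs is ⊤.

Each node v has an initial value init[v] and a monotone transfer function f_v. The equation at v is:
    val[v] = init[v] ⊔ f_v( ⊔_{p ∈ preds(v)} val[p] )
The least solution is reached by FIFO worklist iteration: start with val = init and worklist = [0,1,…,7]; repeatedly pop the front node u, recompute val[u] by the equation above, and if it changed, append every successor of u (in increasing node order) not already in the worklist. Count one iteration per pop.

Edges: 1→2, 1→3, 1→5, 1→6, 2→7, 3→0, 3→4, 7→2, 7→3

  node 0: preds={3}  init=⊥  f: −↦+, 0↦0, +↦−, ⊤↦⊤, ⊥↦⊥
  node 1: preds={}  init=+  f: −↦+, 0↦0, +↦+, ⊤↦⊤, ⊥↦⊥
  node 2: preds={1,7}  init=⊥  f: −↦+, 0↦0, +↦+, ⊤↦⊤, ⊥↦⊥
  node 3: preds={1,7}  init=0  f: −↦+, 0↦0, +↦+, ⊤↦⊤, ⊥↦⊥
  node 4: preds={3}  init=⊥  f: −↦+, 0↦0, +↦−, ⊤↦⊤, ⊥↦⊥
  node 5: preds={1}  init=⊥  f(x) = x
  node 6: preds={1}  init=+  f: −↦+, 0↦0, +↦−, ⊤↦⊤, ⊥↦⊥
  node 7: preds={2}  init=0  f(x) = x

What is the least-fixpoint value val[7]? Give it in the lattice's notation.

⊤

Worklist (11 pops):
  #1 pop 0: in=0 → 0 (was ⊥); enqueue []
  #2 pop 1: in=⊥ → + (no change)
  #3 pop 2: in=⊤ → ⊤ (was ⊥); enqueue []
  #4 pop 3: in=⊤ → ⊤ (was 0); enqueue [0]
  #5 pop 4: in=⊤ → ⊤ (was ⊥); enqueue []
  #6 pop 5: in=+ → + (was ⊥); enqueue []
  #7 pop 6: in=+ → ⊤ (was +); enqueue []
  #8 pop 7: in=⊤ → ⊤ (was 0); enqueue [2,3]
  #9 pop 0: in=⊤ → ⊤ (was 0); enqueue []
  #10 pop 2: in=⊤ → ⊤ (no change)
  #11 pop 3: in=⊤ → ⊤ (no change)

Fixpoint:
  val[0] = ⊤
  val[1] = +
  val[2] = ⊤
  val[3] = ⊤
  val[4] = ⊤
  val[5] = +
  val[6] = ⊤
  val[7] = ⊤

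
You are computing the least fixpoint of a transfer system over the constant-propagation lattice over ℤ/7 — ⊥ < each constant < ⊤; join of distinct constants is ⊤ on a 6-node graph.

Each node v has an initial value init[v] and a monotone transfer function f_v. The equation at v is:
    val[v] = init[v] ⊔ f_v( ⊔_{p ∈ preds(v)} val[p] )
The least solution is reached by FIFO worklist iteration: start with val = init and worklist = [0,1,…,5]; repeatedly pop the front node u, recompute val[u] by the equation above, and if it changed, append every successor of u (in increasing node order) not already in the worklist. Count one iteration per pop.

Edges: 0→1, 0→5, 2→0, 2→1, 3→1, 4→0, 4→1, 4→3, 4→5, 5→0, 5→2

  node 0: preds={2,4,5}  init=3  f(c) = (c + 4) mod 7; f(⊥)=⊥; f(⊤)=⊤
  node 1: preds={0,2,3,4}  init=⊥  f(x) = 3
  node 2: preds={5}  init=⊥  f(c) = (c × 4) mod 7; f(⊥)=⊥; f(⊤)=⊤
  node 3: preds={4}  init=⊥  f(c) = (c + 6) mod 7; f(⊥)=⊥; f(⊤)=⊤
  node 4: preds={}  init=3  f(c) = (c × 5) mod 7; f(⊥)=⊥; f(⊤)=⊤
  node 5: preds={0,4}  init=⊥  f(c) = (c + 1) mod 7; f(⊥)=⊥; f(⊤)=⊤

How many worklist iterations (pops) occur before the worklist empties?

11

Iteration log — 11 steps:
  step 1. node 0  ⊔preds=3  new=⊤  old=3  +wl: 
  step 2. node 1  ⊔preds=⊤  new=3  old=⊥  +wl: 
  step 3. node 2  ⊔preds=⊥  new=⊥  stable
  step 4. node 3  ⊔preds=3  new=2  old=⊥  +wl: 1
  step 5. node 4  ⊔preds=⊥  new=3  stable
  step 6. node 5  ⊔preds=⊤  new=⊤  old=⊥  +wl: 0,2
  step 7. node 1  ⊔preds=⊤  new=3  stable
  step 8. node 0  ⊔preds=⊤  new=⊤  stable
  step 9. node 2  ⊔preds=⊤  new=⊤  old=⊥  +wl: 0,1
  step 10. node 0  ⊔preds=⊤  new=⊤  stable
  step 11. node 1  ⊔preds=⊤  new=3  stable

Least fixpoint reached:
  node 0: ⊤
  node 1: 3
  node 2: ⊤
  node 3: 2
  node 4: 3
  node 5: ⊤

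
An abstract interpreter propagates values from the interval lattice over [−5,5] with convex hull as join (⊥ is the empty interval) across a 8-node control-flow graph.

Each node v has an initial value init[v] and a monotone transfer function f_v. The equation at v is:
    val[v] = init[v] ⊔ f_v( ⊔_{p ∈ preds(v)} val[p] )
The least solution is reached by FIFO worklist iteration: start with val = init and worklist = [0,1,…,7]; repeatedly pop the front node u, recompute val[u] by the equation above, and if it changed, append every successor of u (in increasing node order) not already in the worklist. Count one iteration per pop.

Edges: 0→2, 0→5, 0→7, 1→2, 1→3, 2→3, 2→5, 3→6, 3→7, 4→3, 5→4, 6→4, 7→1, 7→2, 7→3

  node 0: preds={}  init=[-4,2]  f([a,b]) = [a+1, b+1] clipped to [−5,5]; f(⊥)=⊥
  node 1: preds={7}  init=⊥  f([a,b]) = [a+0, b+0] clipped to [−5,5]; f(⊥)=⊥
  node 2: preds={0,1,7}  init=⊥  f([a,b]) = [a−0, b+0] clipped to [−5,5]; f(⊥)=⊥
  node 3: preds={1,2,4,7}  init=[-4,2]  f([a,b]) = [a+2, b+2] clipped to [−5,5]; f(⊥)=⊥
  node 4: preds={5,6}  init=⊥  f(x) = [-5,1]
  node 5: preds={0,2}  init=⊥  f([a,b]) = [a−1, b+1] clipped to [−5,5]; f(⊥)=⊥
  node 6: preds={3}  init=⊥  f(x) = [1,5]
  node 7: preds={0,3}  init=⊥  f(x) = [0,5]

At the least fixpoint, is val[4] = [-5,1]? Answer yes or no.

Iteration log — 17 steps:
  step 1. node 0  ⊔preds=⊥  new=[-4,2]  stable
  step 2. node 1  ⊔preds=⊥  new=⊥  stable
  step 3. node 2  ⊔preds=[-4,2]  new=[-4,2]  old=⊥  +wl: 
  step 4. node 3  ⊔preds=[-4,2]  new=[-4,4]  old=[-4,2]  +wl: 
  step 5. node 4  ⊔preds=⊥  new=[-5,1]  old=⊥  +wl: 3
  step 6. node 5  ⊔preds=[-4,2]  new=[-5,3]  old=⊥  +wl: 4
  step 7. node 6  ⊔preds=[-4,4]  new=[1,5]  old=⊥  +wl: 
  step 8. node 7  ⊔preds=[-4,4]  new=[0,5]  old=⊥  +wl: 1,2
  step 9. node 3  ⊔preds=[-5,5]  new=[-4,5]  old=[-4,4]  +wl: 6,7
  step 10. node 4  ⊔preds=[-5,5]  new=[-5,1]  stable
  step 11. node 1  ⊔preds=[0,5]  new=[0,5]  old=⊥  +wl: 3
  step 12. node 2  ⊔preds=[-4,5]  new=[-4,5]  old=[-4,2]  +wl: 5
  step 13. node 6  ⊔preds=[-4,5]  new=[1,5]  stable
  step 14. node 7  ⊔preds=[-4,5]  new=[0,5]  stable
  step 15. node 3  ⊔preds=[-5,5]  new=[-4,5]  stable
  step 16. node 5  ⊔preds=[-4,5]  new=[-5,5]  old=[-5,3]  +wl: 4
  step 17. node 4  ⊔preds=[-5,5]  new=[-5,1]  stable

Least fixpoint reached:
  node 0: [-4,2]
  node 1: [0,5]
  node 2: [-4,5]
  node 3: [-4,5]
  node 4: [-5,1]
  node 5: [-5,5]
  node 6: [1,5]
  node 7: [0,5]

yes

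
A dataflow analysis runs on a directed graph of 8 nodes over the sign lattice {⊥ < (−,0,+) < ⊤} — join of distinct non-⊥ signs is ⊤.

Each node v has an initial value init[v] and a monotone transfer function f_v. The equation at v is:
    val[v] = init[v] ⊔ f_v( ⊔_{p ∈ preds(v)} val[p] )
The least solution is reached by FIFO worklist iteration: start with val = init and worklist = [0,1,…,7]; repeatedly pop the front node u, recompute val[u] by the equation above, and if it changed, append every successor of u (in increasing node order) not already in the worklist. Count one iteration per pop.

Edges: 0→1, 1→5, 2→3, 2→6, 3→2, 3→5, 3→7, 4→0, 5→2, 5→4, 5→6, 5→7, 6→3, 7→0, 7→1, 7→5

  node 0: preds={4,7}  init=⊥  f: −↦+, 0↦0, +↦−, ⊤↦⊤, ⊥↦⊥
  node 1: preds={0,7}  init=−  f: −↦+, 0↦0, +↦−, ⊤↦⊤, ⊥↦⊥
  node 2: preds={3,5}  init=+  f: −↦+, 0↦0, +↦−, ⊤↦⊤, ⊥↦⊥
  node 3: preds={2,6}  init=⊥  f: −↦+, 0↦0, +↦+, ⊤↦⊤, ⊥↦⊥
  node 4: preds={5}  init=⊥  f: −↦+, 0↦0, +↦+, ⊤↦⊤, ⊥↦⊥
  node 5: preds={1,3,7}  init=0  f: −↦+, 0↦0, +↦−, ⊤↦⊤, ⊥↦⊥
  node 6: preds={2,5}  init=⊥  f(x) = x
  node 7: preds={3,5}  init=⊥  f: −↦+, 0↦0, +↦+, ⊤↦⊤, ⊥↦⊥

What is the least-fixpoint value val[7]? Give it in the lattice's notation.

⊤

Worklist (15 pops):
  #1 pop 0: in=⊥ → ⊥ (no change)
  #2 pop 1: in=⊥ → − (no change)
  #3 pop 2: in=0 → ⊤ (was +); enqueue []
  #4 pop 3: in=⊤ → ⊤ (was ⊥); enqueue [2]
  #5 pop 4: in=0 → 0 (was ⊥); enqueue [0]
  #6 pop 5: in=⊤ → ⊤ (was 0); enqueue [4]
  #7 pop 6: in=⊤ → ⊤ (was ⊥); enqueue [3]
  #8 pop 7: in=⊤ → ⊤ (was ⊥); enqueue [1,5]
  #9 pop 2: in=⊤ → ⊤ (no change)
  #10 pop 0: in=⊤ → ⊤ (was ⊥); enqueue []
  #11 pop 4: in=⊤ → ⊤ (was 0); enqueue [0]
  #12 pop 3: in=⊤ → ⊤ (no change)
  #13 pop 1: in=⊤ → ⊤ (was −); enqueue []
  #14 pop 5: in=⊤ → ⊤ (no change)
  #15 pop 0: in=⊤ → ⊤ (no change)

Fixpoint:
  val[0] = ⊤
  val[1] = ⊤
  val[2] = ⊤
  val[3] = ⊤
  val[4] = ⊤
  val[5] = ⊤
  val[6] = ⊤
  val[7] = ⊤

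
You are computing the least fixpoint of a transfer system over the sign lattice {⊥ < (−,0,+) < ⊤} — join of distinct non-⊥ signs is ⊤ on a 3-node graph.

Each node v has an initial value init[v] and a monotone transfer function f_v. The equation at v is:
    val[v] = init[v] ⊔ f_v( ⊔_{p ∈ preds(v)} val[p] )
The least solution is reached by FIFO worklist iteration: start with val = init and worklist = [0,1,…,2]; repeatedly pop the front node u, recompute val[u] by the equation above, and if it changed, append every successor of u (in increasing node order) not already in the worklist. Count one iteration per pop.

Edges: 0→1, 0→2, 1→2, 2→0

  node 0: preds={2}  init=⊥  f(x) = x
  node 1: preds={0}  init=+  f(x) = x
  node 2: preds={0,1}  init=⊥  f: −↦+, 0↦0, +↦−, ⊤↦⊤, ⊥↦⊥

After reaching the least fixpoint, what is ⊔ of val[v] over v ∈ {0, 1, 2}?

⊤

Trace (9 dequeues):
  [1] u=0 | in ⊥ | out ⊥ | ==
  [2] u=1 | in ⊥ | out + | ==
  [3] u=2 | in + | out − | prev ⊥ | push {0}
  [4] u=0 | in − | out − | prev ⊥ | push {1,2}
  [5] u=1 | in − | out ⊤ | prev + | push {}
  [6] u=2 | in ⊤ | out ⊤ | prev − | push {0}
  [7] u=0 | in ⊤ | out ⊤ | prev − | push {1,2}
  [8] u=1 | in ⊤ | out ⊤ | ==
  [9] u=2 | in ⊤ | out ⊤ | ==

Converged values:
  [0] ⊤
  [1] ⊤
  [2] ⊤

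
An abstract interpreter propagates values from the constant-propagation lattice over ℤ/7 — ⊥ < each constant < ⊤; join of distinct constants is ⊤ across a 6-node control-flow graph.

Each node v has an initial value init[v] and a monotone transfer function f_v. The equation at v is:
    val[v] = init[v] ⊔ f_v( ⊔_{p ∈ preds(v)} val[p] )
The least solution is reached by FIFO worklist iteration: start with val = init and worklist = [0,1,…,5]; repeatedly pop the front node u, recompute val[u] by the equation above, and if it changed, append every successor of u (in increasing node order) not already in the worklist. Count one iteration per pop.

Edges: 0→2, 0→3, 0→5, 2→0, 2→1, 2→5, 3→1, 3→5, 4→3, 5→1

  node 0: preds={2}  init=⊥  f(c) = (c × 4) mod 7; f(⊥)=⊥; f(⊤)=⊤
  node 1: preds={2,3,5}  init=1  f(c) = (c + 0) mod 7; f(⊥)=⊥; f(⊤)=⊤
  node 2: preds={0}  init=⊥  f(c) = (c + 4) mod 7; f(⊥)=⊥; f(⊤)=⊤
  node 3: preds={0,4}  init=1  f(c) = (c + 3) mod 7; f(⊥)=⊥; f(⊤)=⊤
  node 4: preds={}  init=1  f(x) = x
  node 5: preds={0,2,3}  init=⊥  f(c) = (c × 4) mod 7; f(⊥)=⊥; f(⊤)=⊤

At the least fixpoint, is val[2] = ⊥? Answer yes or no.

Iteration log — 7 steps:
  step 1. node 0  ⊔preds=⊥  new=⊥  stable
  step 2. node 1  ⊔preds=1  new=1  stable
  step 3. node 2  ⊔preds=⊥  new=⊥  stable
  step 4. node 3  ⊔preds=1  new=⊤  old=1  +wl: 1
  step 5. node 4  ⊔preds=⊥  new=1  stable
  step 6. node 5  ⊔preds=⊤  new=⊤  old=⊥  +wl: 
  step 7. node 1  ⊔preds=⊤  new=⊤  old=1  +wl: 

Least fixpoint reached:
  node 0: ⊥
  node 1: ⊤
  node 2: ⊥
  node 3: ⊤
  node 4: 1
  node 5: ⊤

yes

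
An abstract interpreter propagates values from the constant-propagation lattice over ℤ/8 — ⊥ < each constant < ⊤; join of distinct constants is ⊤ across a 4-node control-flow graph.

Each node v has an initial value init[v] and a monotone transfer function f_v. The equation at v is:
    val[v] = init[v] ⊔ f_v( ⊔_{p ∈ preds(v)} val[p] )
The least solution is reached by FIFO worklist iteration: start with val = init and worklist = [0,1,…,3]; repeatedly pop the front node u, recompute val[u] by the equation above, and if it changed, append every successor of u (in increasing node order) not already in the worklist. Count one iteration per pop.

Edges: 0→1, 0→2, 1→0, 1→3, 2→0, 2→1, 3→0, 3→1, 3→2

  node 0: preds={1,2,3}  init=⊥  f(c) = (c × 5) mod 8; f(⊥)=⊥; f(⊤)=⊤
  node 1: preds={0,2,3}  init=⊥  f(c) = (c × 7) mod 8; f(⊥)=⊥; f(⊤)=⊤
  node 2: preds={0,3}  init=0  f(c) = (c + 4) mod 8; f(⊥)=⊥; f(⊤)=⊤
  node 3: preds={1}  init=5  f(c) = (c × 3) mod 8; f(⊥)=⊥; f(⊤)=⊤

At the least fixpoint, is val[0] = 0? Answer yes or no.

Trace (7 dequeues):
  [1] u=0 | in ⊤ | out ⊤ | prev ⊥ | push {}
  [2] u=1 | in ⊤ | out ⊤ | prev ⊥ | push {0}
  [3] u=2 | in ⊤ | out ⊤ | prev 0 | push {1}
  [4] u=3 | in ⊤ | out ⊤ | prev 5 | push {2}
  [5] u=0 | in ⊤ | out ⊤ | ==
  [6] u=1 | in ⊤ | out ⊤ | ==
  [7] u=2 | in ⊤ | out ⊤ | ==

Converged values:
  [0] ⊤
  [1] ⊤
  [2] ⊤
  [3] ⊤

no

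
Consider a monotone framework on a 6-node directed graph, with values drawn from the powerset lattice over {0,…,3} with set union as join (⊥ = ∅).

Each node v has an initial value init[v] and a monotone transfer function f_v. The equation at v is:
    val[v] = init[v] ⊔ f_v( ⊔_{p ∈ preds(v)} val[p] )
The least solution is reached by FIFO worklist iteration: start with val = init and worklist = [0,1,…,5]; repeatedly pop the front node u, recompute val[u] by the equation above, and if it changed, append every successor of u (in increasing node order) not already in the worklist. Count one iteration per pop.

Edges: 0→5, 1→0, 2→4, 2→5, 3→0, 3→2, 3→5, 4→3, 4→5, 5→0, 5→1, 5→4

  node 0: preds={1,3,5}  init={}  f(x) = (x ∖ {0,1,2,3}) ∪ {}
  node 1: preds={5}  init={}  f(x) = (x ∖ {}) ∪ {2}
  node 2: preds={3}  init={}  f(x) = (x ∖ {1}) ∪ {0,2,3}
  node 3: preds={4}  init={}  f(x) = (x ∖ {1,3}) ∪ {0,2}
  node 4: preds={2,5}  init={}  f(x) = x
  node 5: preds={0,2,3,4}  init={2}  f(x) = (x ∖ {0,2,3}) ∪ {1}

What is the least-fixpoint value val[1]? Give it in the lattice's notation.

Trace (14 dequeues):
  [1] u=0 | in {2} | out {} | ==
  [2] u=1 | in {2} | out {2} | prev {} | push {0}
  [3] u=2 | in {} | out {0,2,3} | prev {} | push {}
  [4] u=3 | in {} | out {0,2} | prev {} | push {2}
  [5] u=4 | in {0,2,3} | out {0,2,3} | prev {} | push {3}
  [6] u=5 | in {0,2,3} | out {1,2} | prev {2} | push {1,4}
  [7] u=0 | in {0,1,2} | out {} | ==
  [8] u=2 | in {0,2} | out {0,2,3} | ==
  [9] u=3 | in {0,2,3} | out {0,2} | ==
  [10] u=1 | in {1,2} | out {1,2} | prev {2} | push {0}
  [11] u=4 | in {0,1,2,3} | out {0,1,2,3} | prev {0,2,3} | push {3,5}
  [12] u=0 | in {0,1,2} | out {} | ==
  [13] u=3 | in {0,1,2,3} | out {0,2} | ==
  [14] u=5 | in {0,1,2,3} | out {1,2} | ==

Converged values:
  [0] {}
  [1] {1,2}
  [2] {0,2,3}
  [3] {0,2}
  [4] {0,1,2,3}
  [5] {1,2}

{1,2}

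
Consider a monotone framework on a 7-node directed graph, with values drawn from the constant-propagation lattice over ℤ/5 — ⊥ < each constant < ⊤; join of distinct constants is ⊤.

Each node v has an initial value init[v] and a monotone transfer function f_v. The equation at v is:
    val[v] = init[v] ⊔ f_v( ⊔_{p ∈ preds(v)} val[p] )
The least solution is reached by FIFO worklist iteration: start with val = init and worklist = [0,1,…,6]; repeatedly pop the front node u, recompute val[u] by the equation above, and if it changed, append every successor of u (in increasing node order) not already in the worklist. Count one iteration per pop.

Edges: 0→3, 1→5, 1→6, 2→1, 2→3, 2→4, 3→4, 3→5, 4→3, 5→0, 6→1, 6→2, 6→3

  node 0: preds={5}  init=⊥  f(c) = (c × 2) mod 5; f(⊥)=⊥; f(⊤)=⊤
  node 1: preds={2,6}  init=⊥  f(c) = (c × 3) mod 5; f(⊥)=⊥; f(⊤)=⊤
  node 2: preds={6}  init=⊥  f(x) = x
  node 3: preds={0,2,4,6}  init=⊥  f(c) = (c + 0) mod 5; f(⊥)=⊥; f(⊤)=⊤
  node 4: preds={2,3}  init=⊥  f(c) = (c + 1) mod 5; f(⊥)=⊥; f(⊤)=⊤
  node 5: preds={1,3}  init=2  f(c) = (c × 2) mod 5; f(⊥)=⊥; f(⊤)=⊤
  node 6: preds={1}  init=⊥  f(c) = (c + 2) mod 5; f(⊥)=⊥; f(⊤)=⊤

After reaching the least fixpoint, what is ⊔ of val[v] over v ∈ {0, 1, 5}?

Trace (12 dequeues):
  [1] u=0 | in 2 | out 4 | prev ⊥ | push {}
  [2] u=1 | in ⊥ | out ⊥ | ==
  [3] u=2 | in ⊥ | out ⊥ | ==
  [4] u=3 | in 4 | out 4 | prev ⊥ | push {}
  [5] u=4 | in 4 | out 0 | prev ⊥ | push {3}
  [6] u=5 | in 4 | out ⊤ | prev 2 | push {0}
  [7] u=6 | in ⊥ | out ⊥ | ==
  [8] u=3 | in ⊤ | out ⊤ | prev 4 | push {4,5}
  [9] u=0 | in ⊤ | out ⊤ | prev 4 | push {3}
  [10] u=4 | in ⊤ | out ⊤ | prev 0 | push {}
  [11] u=5 | in ⊤ | out ⊤ | ==
  [12] u=3 | in ⊤ | out ⊤ | ==

Converged values:
  [0] ⊤
  [1] ⊥
  [2] ⊥
  [3] ⊤
  [4] ⊤
  [5] ⊤
  [6] ⊥

⊤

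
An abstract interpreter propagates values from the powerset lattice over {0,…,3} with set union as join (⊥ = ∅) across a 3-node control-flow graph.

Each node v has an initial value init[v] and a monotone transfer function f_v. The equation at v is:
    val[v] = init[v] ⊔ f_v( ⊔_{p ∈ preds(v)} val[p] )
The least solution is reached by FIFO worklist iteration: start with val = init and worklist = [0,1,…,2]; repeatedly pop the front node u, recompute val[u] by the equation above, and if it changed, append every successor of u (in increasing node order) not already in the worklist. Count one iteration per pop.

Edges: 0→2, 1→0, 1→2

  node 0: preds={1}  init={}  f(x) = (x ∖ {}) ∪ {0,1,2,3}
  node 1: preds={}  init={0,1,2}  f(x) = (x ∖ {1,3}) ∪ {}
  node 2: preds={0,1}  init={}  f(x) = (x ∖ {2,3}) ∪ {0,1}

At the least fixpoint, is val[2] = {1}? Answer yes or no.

Worklist (3 pops):
  #1 pop 0: in={0,1,2} → {0,1,2,3} (was {}); enqueue []
  #2 pop 1: in={} → {0,1,2} (no change)
  #3 pop 2: in={0,1,2,3} → {0,1} (was {}); enqueue []

Fixpoint:
  val[0] = {0,1,2,3}
  val[1] = {0,1,2}
  val[2] = {0,1}

no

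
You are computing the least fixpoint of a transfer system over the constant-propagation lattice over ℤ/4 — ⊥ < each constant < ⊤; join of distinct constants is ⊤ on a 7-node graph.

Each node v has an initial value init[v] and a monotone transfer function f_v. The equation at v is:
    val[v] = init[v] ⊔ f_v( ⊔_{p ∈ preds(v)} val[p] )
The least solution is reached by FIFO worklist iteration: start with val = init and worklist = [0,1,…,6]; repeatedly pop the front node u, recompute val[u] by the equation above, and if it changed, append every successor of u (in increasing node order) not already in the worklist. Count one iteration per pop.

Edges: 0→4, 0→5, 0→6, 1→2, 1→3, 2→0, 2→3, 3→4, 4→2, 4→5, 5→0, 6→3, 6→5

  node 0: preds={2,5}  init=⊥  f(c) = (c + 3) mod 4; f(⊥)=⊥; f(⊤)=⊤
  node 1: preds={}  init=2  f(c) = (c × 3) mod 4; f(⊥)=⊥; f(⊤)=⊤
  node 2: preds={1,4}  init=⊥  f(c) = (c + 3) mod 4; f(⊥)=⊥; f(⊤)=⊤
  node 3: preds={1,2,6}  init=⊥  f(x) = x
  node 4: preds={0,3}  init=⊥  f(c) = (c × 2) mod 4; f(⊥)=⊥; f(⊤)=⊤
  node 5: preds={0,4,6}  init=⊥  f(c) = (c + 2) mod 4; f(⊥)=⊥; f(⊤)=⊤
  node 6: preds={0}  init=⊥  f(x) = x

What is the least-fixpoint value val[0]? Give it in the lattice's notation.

Trace (15 dequeues):
  [1] u=0 | in ⊥ | out ⊥ | ==
  [2] u=1 | in ⊥ | out 2 | ==
  [3] u=2 | in 2 | out 1 | prev ⊥ | push {0}
  [4] u=3 | in ⊤ | out ⊤ | prev ⊥ | push {}
  [5] u=4 | in ⊤ | out ⊤ | prev ⊥ | push {2}
  [6] u=5 | in ⊤ | out ⊤ | prev ⊥ | push {}
  [7] u=6 | in ⊥ | out ⊥ | ==
  [8] u=0 | in ⊤ | out ⊤ | prev ⊥ | push {4,5,6}
  [9] u=2 | in ⊤ | out ⊤ | prev 1 | push {0,3}
  [10] u=4 | in ⊤ | out ⊤ | ==
  [11] u=5 | in ⊤ | out ⊤ | ==
  [12] u=6 | in ⊤ | out ⊤ | prev ⊥ | push {5}
  [13] u=0 | in ⊤ | out ⊤ | ==
  [14] u=3 | in ⊤ | out ⊤ | ==
  [15] u=5 | in ⊤ | out ⊤ | ==

Converged values:
  [0] ⊤
  [1] 2
  [2] ⊤
  [3] ⊤
  [4] ⊤
  [5] ⊤
  [6] ⊤

⊤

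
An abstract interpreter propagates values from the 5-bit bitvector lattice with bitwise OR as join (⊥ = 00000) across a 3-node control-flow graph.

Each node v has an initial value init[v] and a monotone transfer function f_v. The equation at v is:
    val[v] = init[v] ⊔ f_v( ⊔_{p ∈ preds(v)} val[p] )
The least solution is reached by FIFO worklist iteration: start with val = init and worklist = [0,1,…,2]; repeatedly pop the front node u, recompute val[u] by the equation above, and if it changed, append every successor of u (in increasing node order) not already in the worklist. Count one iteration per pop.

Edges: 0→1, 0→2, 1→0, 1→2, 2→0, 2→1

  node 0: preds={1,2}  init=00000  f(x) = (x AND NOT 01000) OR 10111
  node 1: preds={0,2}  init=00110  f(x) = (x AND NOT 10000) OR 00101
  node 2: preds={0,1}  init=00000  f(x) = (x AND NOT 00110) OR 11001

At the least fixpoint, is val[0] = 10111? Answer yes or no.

Worklist (7 pops):
  #1 pop 0: in=00110 → 10111 (was 00000); enqueue []
  #2 pop 1: in=10111 → 00111 (was 00110); enqueue [0]
  #3 pop 2: in=10111 → 11001 (was 00000); enqueue [1]
  #4 pop 0: in=11111 → 10111 (no change)
  #5 pop 1: in=11111 → 01111 (was 00111); enqueue [0,2]
  #6 pop 0: in=11111 → 10111 (no change)
  #7 pop 2: in=11111 → 11001 (no change)

Fixpoint:
  val[0] = 10111
  val[1] = 01111
  val[2] = 11001

yes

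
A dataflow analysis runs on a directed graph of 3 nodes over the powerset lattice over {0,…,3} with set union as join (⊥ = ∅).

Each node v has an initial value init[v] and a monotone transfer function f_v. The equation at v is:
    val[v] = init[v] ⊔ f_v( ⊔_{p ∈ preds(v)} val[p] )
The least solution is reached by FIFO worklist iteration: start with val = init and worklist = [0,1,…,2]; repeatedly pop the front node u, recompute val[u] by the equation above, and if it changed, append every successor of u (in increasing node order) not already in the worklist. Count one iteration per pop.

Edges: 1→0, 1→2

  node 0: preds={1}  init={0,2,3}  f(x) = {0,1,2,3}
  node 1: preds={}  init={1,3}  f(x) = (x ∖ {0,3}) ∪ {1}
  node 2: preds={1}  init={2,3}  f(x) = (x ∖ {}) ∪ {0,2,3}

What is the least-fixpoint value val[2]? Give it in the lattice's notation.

Worklist (3 pops):
  #1 pop 0: in={1,3} → {0,1,2,3} (was {0,2,3}); enqueue []
  #2 pop 1: in={} → {1,3} (no change)
  #3 pop 2: in={1,3} → {0,1,2,3} (was {2,3}); enqueue []

Fixpoint:
  val[0] = {0,1,2,3}
  val[1] = {1,3}
  val[2] = {0,1,2,3}

{0,1,2,3}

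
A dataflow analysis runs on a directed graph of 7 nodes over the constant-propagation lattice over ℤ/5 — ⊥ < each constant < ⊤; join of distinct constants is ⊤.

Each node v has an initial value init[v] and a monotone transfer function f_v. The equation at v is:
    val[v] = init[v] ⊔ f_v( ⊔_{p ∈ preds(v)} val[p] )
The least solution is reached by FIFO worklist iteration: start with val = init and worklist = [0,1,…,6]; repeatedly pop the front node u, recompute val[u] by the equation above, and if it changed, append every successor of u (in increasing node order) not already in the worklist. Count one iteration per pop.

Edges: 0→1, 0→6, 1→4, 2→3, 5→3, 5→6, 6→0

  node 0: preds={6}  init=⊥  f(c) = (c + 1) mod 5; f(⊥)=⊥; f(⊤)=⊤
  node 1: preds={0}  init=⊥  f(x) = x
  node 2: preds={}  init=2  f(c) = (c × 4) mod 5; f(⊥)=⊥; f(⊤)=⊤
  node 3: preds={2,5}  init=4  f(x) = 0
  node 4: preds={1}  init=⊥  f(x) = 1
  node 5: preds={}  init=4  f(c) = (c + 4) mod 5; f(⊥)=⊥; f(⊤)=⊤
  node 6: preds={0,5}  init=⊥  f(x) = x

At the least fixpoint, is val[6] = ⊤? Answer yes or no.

Iteration log — 15 steps:
  step 1. node 0  ⊔preds=⊥  new=⊥  stable
  step 2. node 1  ⊔preds=⊥  new=⊥  stable
  step 3. node 2  ⊔preds=⊥  new=2  stable
  step 4. node 3  ⊔preds=⊤  new=⊤  old=4  +wl: 
  step 5. node 4  ⊔preds=⊥  new=1  old=⊥  +wl: 
  step 6. node 5  ⊔preds=⊥  new=4  stable
  step 7. node 6  ⊔preds=4  new=4  old=⊥  +wl: 0
  step 8. node 0  ⊔preds=4  new=0  old=⊥  +wl: 1,6
  step 9. node 1  ⊔preds=0  new=0  old=⊥  +wl: 4
  step 10. node 6  ⊔preds=⊤  new=⊤  old=4  +wl: 0
  step 11. node 4  ⊔preds=0  new=1  stable
  step 12. node 0  ⊔preds=⊤  new=⊤  old=0  +wl: 1,6
  step 13. node 1  ⊔preds=⊤  new=⊤  old=0  +wl: 4
  step 14. node 6  ⊔preds=⊤  new=⊤  stable
  step 15. node 4  ⊔preds=⊤  new=1  stable

Least fixpoint reached:
  node 0: ⊤
  node 1: ⊤
  node 2: 2
  node 3: ⊤
  node 4: 1
  node 5: 4
  node 6: ⊤

yes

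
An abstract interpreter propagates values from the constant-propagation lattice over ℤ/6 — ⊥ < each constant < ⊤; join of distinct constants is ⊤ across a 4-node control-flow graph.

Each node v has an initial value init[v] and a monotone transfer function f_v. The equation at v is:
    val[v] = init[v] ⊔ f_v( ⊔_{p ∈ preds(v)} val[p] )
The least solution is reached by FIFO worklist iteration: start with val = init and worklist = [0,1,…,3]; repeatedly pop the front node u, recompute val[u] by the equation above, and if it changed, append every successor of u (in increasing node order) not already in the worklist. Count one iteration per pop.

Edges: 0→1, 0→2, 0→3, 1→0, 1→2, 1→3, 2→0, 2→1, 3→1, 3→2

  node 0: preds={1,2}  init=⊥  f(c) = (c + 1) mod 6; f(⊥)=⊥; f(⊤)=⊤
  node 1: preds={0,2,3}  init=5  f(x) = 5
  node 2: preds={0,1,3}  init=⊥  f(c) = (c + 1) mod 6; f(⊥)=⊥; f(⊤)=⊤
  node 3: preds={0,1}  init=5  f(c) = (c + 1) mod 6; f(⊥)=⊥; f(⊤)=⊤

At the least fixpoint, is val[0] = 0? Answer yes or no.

no

Trace (8 dequeues):
  [1] u=0 | in 5 | out 0 | prev ⊥ | push {}
  [2] u=1 | in ⊤ | out 5 | ==
  [3] u=2 | in ⊤ | out ⊤ | prev ⊥ | push {0,1}
  [4] u=3 | in ⊤ | out ⊤ | prev 5 | push {2}
  [5] u=0 | in ⊤ | out ⊤ | prev 0 | push {3}
  [6] u=1 | in ⊤ | out 5 | ==
  [7] u=2 | in ⊤ | out ⊤ | ==
  [8] u=3 | in ⊤ | out ⊤ | ==

Converged values:
  [0] ⊤
  [1] 5
  [2] ⊤
  [3] ⊤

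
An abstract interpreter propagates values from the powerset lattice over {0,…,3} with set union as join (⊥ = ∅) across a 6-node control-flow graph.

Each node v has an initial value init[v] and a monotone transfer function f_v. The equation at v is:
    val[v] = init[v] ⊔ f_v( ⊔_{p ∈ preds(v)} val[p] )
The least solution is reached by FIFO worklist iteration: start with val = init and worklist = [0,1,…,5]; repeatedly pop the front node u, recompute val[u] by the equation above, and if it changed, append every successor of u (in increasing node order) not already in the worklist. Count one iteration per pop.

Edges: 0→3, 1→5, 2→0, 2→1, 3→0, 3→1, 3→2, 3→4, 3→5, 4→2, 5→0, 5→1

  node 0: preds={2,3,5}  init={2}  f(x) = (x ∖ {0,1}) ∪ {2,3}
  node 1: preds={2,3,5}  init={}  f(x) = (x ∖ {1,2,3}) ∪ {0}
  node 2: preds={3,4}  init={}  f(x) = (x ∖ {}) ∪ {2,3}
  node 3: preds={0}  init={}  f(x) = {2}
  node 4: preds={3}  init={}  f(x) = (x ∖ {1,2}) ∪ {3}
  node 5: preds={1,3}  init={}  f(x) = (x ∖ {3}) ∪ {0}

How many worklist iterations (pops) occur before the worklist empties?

9

Trace (9 dequeues):
  [1] u=0 | in {} | out {2,3} | prev {2} | push {}
  [2] u=1 | in {} | out {0} | prev {} | push {}
  [3] u=2 | in {} | out {2,3} | prev {} | push {0,1}
  [4] u=3 | in {2,3} | out {2} | prev {} | push {2}
  [5] u=4 | in {2} | out {3} | prev {} | push {}
  [6] u=5 | in {0,2} | out {0,2} | prev {} | push {}
  [7] u=0 | in {0,2,3} | out {2,3} | ==
  [8] u=1 | in {0,2,3} | out {0} | ==
  [9] u=2 | in {2,3} | out {2,3} | ==

Converged values:
  [0] {2,3}
  [1] {0}
  [2] {2,3}
  [3] {2}
  [4] {3}
  [5] {0,2}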